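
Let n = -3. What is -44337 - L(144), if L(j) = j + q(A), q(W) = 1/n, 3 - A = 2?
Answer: -133442/3 ≈ -44481.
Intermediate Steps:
A = 1 (A = 3 - 1*2 = 3 - 2 = 1)
q(W) = -⅓ (q(W) = 1/(-3) = -⅓)
L(j) = -⅓ + j (L(j) = j - ⅓ = -⅓ + j)
-44337 - L(144) = -44337 - (-⅓ + 144) = -44337 - 1*431/3 = -44337 - 431/3 = -133442/3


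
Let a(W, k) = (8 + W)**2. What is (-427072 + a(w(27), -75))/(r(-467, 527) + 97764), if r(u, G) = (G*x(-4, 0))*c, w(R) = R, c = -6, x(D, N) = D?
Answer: -141949/36804 ≈ -3.8569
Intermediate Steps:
r(u, G) = 24*G (r(u, G) = (G*(-4))*(-6) = -4*G*(-6) = 24*G)
(-427072 + a(w(27), -75))/(r(-467, 527) + 97764) = (-427072 + (8 + 27)**2)/(24*527 + 97764) = (-427072 + 35**2)/(12648 + 97764) = (-427072 + 1225)/110412 = -425847*1/110412 = -141949/36804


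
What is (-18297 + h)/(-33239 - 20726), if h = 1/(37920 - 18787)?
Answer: 70015300/206502469 ≈ 0.33905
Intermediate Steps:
h = 1/19133 ≈ 5.2266e-5
(-18297 + h)/(-33239 - 20726) = (-18297 + 1/19133)/(-33239 - 20726) = -350076500/19133/(-53965) = -350076500/19133*(-1/53965) = 70015300/206502469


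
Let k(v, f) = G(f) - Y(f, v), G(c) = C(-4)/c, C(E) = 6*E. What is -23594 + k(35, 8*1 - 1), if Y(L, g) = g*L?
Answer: -166897/7 ≈ -23842.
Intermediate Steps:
Y(L, g) = L*g
G(c) = -24/c (G(c) = (6*(-4))/c = -24/c)
k(v, f) = -24/f - f*v
-23594 + k(35, 8*1 - 1) = -23594 + (-24/(8*1 - 1) - 1*(8*1 - 1)*35) = -23594 + (-24/(8 - 1) - 1*(8 - 1)*35) = -23594 + (-24/7 - 1*7*35) = -23594 + (-24*⅐ - 245) = -23594 + (-24/7 - 245) = -23594 - 1739/7 = -166897/7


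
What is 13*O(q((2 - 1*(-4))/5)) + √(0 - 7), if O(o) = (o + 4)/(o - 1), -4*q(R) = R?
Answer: -37 + I*√7 ≈ -37.0 + 2.6458*I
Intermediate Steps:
q(R) = -R/4
O(o) = (4 + o)/(-1 + o)
13*O(q((2 - 1*(-4))/5)) + √(0 - 7) = 13*((4 - (2 - 1*(-4))/(4*5))/(-1 - (2 - 1*(-4))/(4*5))) + √(0 - 7) = 13*((4 - (2 + 4)/(4*5))/(-1 - (2 + 4)/(4*5))) + √(-7) = 13*((4 - 3/(2*5))/(-1 - 3/(2*5))) + I*√7 = 13*((4 - ¼*6/5)/(-1 - ¼*6/5)) + I*√7 = 13*((4 - 3/10)/(-1 - 3/10)) + I*√7 = 13*((37/10)/(-13/10)) + I*√7 = 13*(-10/13*37/10) + I*√7 = 13*(-37/13) + I*√7 = -37 + I*√7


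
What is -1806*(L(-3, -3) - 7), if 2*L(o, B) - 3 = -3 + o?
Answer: 15351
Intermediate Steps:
L(o, B) = o/2 (L(o, B) = 3/2 + (-3 + o)/2 = 3/2 + (-3/2 + o/2) = o/2)
-1806*(L(-3, -3) - 7) = -1806*((½)*(-3) - 7) = -1806*(-3/2 - 7) = -1806*(-17/2) = 15351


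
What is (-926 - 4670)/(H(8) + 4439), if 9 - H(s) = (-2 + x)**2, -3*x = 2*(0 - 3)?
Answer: -1399/1112 ≈ -1.2581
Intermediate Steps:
x = 2 (x = -2*(0 - 3)/3 = -2*(-3)/3 = -1/3*(-6) = 2)
H(s) = 9 (H(s) = 9 - (-2 + 2)**2 = 9 - 1*0**2 = 9 - 1*0 = 9 + 0 = 9)
(-926 - 4670)/(H(8) + 4439) = (-926 - 4670)/(9 + 4439) = -5596/4448 = -5596*1/4448 = -1399/1112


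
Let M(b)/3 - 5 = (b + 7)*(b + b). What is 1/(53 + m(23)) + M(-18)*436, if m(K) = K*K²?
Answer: 6409487761/12220 ≈ 5.2451e+5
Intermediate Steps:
m(K) = K³
M(b) = 15 + 6*b*(7 + b) (M(b) = 15 + 3*((b + 7)*(b + b)) = 15 + 3*((7 + b)*(2*b)) = 15 + 3*(2*b*(7 + b)) = 15 + 6*b*(7 + b))
1/(53 + m(23)) + M(-18)*436 = 1/(53 + 23³) + (15 + 6*(-18)² + 42*(-18))*436 = 1/(53 + 12167) + (15 + 6*324 - 756)*436 = 1/12220 + (15 + 1944 - 756)*436 = 1/12220 + 1203*436 = 1/12220 + 524508 = 6409487761/12220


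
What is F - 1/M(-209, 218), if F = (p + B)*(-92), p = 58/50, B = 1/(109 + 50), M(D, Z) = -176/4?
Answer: -18762553/174900 ≈ -107.28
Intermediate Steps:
M(D, Z) = -44 (M(D, Z) = -176*¼ = -44)
B = 1/159 ≈ 0.0062893
p = 29/25 (p = 58*(1/50) = 29/25 ≈ 1.1600)
F = -426512/3975 (F = (29/25 + 1/159)*(-92) = (4636/3975)*(-92) = -426512/3975 ≈ -107.30)
F - 1/M(-209, 218) = -426512/3975 - 1/(-44) = -426512/3975 - 1*(-1/44) = -426512/3975 + 1/44 = -18762553/174900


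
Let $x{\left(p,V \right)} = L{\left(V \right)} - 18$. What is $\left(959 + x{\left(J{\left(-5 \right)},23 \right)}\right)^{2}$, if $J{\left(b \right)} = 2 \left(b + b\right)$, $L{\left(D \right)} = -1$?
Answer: $883600$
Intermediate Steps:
$J{\left(b \right)} = 4 b$ ($J{\left(b \right)} = 2 \cdot 2 b = 4 b$)
$x{\left(p,V \right)} = -19$ ($x{\left(p,V \right)} = -1 - 18 = -19$)
$\left(959 + x{\left(J{\left(-5 \right)},23 \right)}\right)^{2} = \left(959 - 19\right)^{2} = 940^{2} = 883600$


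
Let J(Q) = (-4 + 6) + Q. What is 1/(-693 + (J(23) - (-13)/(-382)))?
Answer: -382/255189 ≈ -0.0014969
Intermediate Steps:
J(Q) = 2 + Q
1/(-693 + (J(23) - (-13)/(-382))) = 1/(-693 + ((2 + 23) - (-13)/(-382))) = 1/(-693 + (25 - (-13)*(-1)/382)) = 1/(-693 + (25 - 1*13/382)) = 1/(-693 + (25 - 13/382)) = 1/(-693 + 9537/382) = 1/(-255189/382) = -382/255189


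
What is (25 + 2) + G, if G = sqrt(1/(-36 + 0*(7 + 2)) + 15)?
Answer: 27 + 7*sqrt(11)/6 ≈ 30.869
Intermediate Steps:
G = 7*sqrt(11)/6 (G = sqrt(1/(-36 + 0*9) + 15) = sqrt(1/(-36 + 0) + 15) = sqrt(1/(-36) + 15) = sqrt(-1/36 + 15) = sqrt(539/36) = 7*sqrt(11)/6 ≈ 3.8694)
(25 + 2) + G = (25 + 2) + 7*sqrt(11)/6 = 27 + 7*sqrt(11)/6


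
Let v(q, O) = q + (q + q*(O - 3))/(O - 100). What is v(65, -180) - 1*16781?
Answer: -66695/4 ≈ -16674.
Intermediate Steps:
v(q, O) = q + (q + q*(-3 + O))/(-100 + O)
v(65, -180) - 1*16781 = 2*65*(-51 - 180)/(-100 - 180) - 1*16781 = 2*65*(-231)/(-280) - 16781 = 2*65*(-1/280)*(-231) - 16781 = 429/4 - 16781 = -66695/4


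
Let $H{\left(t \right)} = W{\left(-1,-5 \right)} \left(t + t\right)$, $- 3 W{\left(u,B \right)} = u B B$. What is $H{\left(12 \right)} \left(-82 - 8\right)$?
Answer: $-18000$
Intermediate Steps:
$W{\left(u,B \right)} = - \frac{u B^{2}}{3}$ ($W{\left(u,B \right)} = - \frac{u B B}{3} = - \frac{u B^{2}}{3}$)
$H{\left(t \right)} = \frac{50 t}{3}$ ($H{\left(t \right)} = \left(- \frac{1}{3}\right) \left(-1\right) \left(-5\right)^{2} \left(t + t\right) = \left(- \frac{1}{3}\right) \left(-1\right) 25 \cdot 2 t = \frac{25 \cdot 2 t}{3} = \frac{50 t}{3}$)
$H{\left(12 \right)} \left(-82 - 8\right) = \frac{50}{3} \cdot 12 \left(-82 - 8\right) = 200 \left(-90\right) = -18000$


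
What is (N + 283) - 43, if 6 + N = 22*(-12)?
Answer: -30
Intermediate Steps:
N = -270 (N = -6 + 22*(-12) = -6 - 264 = -270)
(N + 283) - 43 = (-270 + 283) - 43 = 13 - 43 = -30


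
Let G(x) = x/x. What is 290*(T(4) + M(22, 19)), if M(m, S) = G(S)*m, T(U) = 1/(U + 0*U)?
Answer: 12905/2 ≈ 6452.5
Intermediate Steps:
T(U) = 1/U (T(U) = 1/(U + 0) = 1/U)
G(x) = 1
M(m, S) = m (M(m, S) = 1*m = m)
290*(T(4) + M(22, 19)) = 290*(1/4 + 22) = 290*(89/4) = 12905/2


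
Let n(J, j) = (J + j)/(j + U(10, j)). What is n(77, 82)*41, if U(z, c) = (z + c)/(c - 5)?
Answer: 501963/6406 ≈ 78.358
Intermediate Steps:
U(z, c) = (c + z)/(-5 + c)
n(J, j) = (J + j)/(j + (10 + j)/(-5 + j)) (n(J, j) = (J + j)/(j + (j + 10)/(-5 + j)) = (J + j)/(j + (10 + j)/(-5 + j)))
n(77, 82)*41 = ((-5 + 82)*(77 + 82)/(10 + 82 + 82*(-5 + 82)))*41 = (77*159/(10 + 82 + 82*77))*41 = (77*159/(10 + 82 + 6314))*41 = (77*159/6406)*41 = ((1/6406)*77*159)*41 = (12243/6406)*41 = 501963/6406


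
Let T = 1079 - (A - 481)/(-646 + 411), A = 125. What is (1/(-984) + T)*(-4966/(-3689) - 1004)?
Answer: -30719365907353/28434812 ≈ -1.0803e+6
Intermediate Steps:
T = 253209/235 (T = 1079 - (125 - 481)/(-646 + 411) = 1079 - (-356)/(-235) = 1079 - (-356)*(-1)/235 = 1079 - 1*356/235 = 1079 - 356/235 = 253209/235 ≈ 1077.5)
(1/(-984) + T)*(-4966/(-3689) - 1004) = (1/(-984) + 253209/235)*(-4966/(-3689) - 1004) = (-1/984 + 253209/235)*(-4966*(-1/3689) - 1004) = 249157421*(4966/3689 - 1004)/231240 = (249157421/231240)*(-3698790/3689) = -30719365907353/28434812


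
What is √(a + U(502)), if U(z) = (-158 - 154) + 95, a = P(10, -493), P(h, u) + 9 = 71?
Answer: I*√155 ≈ 12.45*I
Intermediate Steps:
P(h, u) = 62 (P(h, u) = -9 + 71 = 62)
a = 62
U(z) = -217 (U(z) = -312 + 95 = -217)
√(a + U(502)) = √(62 - 217) = √(-155) = I*√155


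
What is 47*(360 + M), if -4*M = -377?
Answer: 85399/4 ≈ 21350.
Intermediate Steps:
M = 377/4 (M = -¼*(-377) = 377/4 ≈ 94.250)
47*(360 + M) = 47*(360 + 377/4) = 47*(1817/4) = 85399/4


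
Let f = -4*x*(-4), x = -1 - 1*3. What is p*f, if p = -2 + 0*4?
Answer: 128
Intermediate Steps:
x = -4 (x = -1 - 3 = -4)
p = -2 (p = -2 + 0 = -2)
f = -64 (f = -4*(-4)*(-4) = 16*(-4) = -64)
p*f = -2*(-64) = 128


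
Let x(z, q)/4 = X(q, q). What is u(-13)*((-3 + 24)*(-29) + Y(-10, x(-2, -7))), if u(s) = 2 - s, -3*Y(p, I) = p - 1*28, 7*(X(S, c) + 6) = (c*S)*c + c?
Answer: -8945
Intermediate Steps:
X(S, c) = -6 + c/7 + S*c**2/7 (X(S, c) = -6 + ((c*S)*c + c)/7 = -6 + ((S*c)*c + c)/7 = -6 + (S*c**2 + c)/7 = -6 + (c + S*c**2)/7 = -6 + (c/7 + S*c**2/7) = -6 + c/7 + S*c**2/7)
x(z, q) = -24 + 4*q/7 + 4*q**3/7 (x(z, q) = 4*(-6 + q/7 + q*q**2/7) = 4*(-6 + q/7 + q**3/7) = -24 + 4*q/7 + 4*q**3/7)
Y(p, I) = 28/3 - p/3 (Y(p, I) = -(p - 1*28)/3 = -(p - 28)/3 = -(-28 + p)/3 = 28/3 - p/3)
u(-13)*((-3 + 24)*(-29) + Y(-10, x(-2, -7))) = (2 - 1*(-13))*((-3 + 24)*(-29) + (28/3 - 1/3*(-10))) = (2 + 13)*(21*(-29) + (28/3 + 10/3)) = 15*(-609 + 38/3) = 15*(-1789/3) = -8945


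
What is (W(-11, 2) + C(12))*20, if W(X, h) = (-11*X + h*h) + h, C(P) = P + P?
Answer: 3020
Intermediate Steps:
C(P) = 2*P
W(X, h) = h + h**2 - 11*X (W(X, h) = (-11*X + h**2) + h = (h**2 - 11*X) + h = h + h**2 - 11*X)
(W(-11, 2) + C(12))*20 = ((2 + 2**2 - 11*(-11)) + 2*12)*20 = ((2 + 4 + 121) + 24)*20 = (127 + 24)*20 = 151*20 = 3020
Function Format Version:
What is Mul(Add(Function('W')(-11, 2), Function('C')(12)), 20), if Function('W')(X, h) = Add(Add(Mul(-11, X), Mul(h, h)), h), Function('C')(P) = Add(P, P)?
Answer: 3020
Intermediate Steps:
Function('C')(P) = Mul(2, P)
Function('W')(X, h) = Add(h, Pow(h, 2), Mul(-11, X)) (Function('W')(X, h) = Add(Add(Mul(-11, X), Pow(h, 2)), h) = Add(Add(Pow(h, 2), Mul(-11, X)), h) = Add(h, Pow(h, 2), Mul(-11, X)))
Mul(Add(Function('W')(-11, 2), Function('C')(12)), 20) = Mul(Add(Add(2, Pow(2, 2), Mul(-11, -11)), Mul(2, 12)), 20) = Mul(Add(Add(2, 4, 121), 24), 20) = Mul(Add(127, 24), 20) = Mul(151, 20) = 3020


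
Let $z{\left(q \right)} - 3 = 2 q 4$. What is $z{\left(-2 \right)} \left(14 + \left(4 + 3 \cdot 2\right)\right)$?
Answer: $-312$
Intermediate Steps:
$z{\left(q \right)} = 3 + 8 q$ ($z{\left(q \right)} = 3 + 2 q 4 = 3 + 8 q$)
$z{\left(-2 \right)} \left(14 + \left(4 + 3 \cdot 2\right)\right) = \left(3 + 8 \left(-2\right)\right) \left(14 + \left(4 + 3 \cdot 2\right)\right) = \left(3 - 16\right) \left(14 + \left(4 + 6\right)\right) = - 13 \left(14 + 10\right) = \left(-13\right) 24 = -312$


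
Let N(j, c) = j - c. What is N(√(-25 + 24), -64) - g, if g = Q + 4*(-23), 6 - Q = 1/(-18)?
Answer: 2699/18 + I ≈ 149.94 + 1.0*I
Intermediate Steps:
Q = 109/18 (Q = 6 - 1/(-18) = 6 - 1*(-1/18) = 6 + 1/18 = 109/18 ≈ 6.0556)
g = -1547/18 (g = 109/18 + 4*(-23) = 109/18 - 92 = -1547/18 ≈ -85.944)
N(√(-25 + 24), -64) - g = (√(-25 + 24) - 1*(-64)) - 1*(-1547/18) = (√(-1) + 64) + 1547/18 = (I + 64) + 1547/18 = (64 + I) + 1547/18 = 2699/18 + I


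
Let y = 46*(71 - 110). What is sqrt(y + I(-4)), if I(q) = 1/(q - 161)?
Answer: I*sqrt(48841815)/165 ≈ 42.356*I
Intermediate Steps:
y = -1794 (y = 46*(-39) = -1794)
I(q) = 1/(-161 + q)
sqrt(y + I(-4)) = sqrt(-1794 + 1/(-161 - 4)) = sqrt(-1794 + 1/(-165)) = sqrt(-1794 - 1/165) = sqrt(-296011/165) = I*sqrt(48841815)/165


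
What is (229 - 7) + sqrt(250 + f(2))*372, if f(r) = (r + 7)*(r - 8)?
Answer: 5430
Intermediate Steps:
f(r) = (-8 + r)*(7 + r) (f(r) = (7 + r)*(-8 + r) = (-8 + r)*(7 + r))
(229 - 7) + sqrt(250 + f(2))*372 = (229 - 7) + sqrt(250 + (-56 + 2**2 - 1*2))*372 = 222 + sqrt(250 + (-56 + 4 - 2))*372 = 222 + sqrt(250 - 54)*372 = 222 + sqrt(196)*372 = 222 + 14*372 = 222 + 5208 = 5430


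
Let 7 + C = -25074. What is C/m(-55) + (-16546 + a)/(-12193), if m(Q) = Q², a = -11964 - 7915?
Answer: -195627008/36883825 ≈ -5.3039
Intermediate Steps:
a = -19879
C = -25081 (C = -7 - 25074 = -25081)
C/m(-55) + (-16546 + a)/(-12193) = -25081/((-55)²) + (-16546 - 19879)/(-12193) = -25081/3025 - 36425*(-1/12193) = -25081*1/3025 + 36425/12193 = -25081/3025 + 36425/12193 = -195627008/36883825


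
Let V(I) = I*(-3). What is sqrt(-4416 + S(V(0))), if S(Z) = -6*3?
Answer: I*sqrt(4434) ≈ 66.588*I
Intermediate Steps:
V(I) = -3*I
S(Z) = -18
sqrt(-4416 + S(V(0))) = sqrt(-4416 - 18) = sqrt(-4434) = I*sqrt(4434)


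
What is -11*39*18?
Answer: -7722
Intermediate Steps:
-11*39*18 = -429*18 = -7722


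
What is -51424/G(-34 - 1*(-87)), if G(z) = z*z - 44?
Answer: -51424/2765 ≈ -18.598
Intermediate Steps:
G(z) = -44 + z² (G(z) = z² - 44 = -44 + z²)
-51424/G(-34 - 1*(-87)) = -51424/(-44 + (-34 - 1*(-87))²) = -51424/(-44 + (-34 + 87)²) = -51424/(-44 + 53²) = -51424/(-44 + 2809) = -51424/2765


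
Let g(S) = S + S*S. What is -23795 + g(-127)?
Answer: -7793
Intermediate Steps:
g(S) = S + S**2
-23795 + g(-127) = -23795 - 127*(1 - 127) = -23795 - 127*(-126) = -23795 + 16002 = -7793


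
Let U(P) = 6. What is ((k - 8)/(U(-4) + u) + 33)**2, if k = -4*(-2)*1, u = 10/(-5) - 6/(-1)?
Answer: 1089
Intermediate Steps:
u = 4 (u = 10*(-1/5) - 6*(-1) = -2 + 6 = 4)
k = 8 (k = 8*1 = 8)
((k - 8)/(U(-4) + u) + 33)**2 = ((8 - 8)/(6 + 4) + 33)**2 = (0/10 + 33)**2 = (0*(1/10) + 33)**2 = (0 + 33)**2 = 33**2 = 1089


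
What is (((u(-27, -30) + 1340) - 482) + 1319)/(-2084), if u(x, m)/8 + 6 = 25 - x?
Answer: -2545/2084 ≈ -1.2212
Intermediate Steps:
u(x, m) = 152 - 8*x (u(x, m) = -48 + 8*(25 - x) = -48 + (200 - 8*x) = 152 - 8*x)
(((u(-27, -30) + 1340) - 482) + 1319)/(-2084) = ((((152 - 8*(-27)) + 1340) - 482) + 1319)/(-2084) = ((((152 + 216) + 1340) - 482) + 1319)*(-1/2084) = (((368 + 1340) - 482) + 1319)*(-1/2084) = ((1708 - 482) + 1319)*(-1/2084) = (1226 + 1319)*(-1/2084) = 2545*(-1/2084) = -2545/2084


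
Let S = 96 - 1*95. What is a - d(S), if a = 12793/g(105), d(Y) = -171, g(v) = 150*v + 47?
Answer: 2714080/15797 ≈ 171.81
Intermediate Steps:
g(v) = 47 + 150*v
S = 1 (S = 96 - 95 = 1)
a = 12793/15797 (a = 12793/(47 + 150*105) = 12793/(47 + 15750) = 12793/15797 ≈ 0.80984)
a - d(S) = 12793/15797 - 1*(-171) = 12793/15797 + 171 = 2714080/15797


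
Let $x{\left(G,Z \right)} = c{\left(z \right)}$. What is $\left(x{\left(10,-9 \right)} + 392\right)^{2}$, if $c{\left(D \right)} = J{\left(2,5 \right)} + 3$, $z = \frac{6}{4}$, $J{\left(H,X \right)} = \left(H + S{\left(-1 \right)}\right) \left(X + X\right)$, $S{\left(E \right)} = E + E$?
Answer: $156025$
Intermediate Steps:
$S{\left(E \right)} = 2 E$
$J{\left(H,X \right)} = 2 X \left(-2 + H\right)$ ($J{\left(H,X \right)} = \left(H + 2 \left(-1\right)\right) \left(X + X\right) = \left(H - 2\right) 2 X = \left(-2 + H\right) 2 X = 2 X \left(-2 + H\right)$)
$z = \frac{3}{2}$ ($z = 6 \cdot \frac{1}{4} = \frac{3}{2} \approx 1.5$)
$c{\left(D \right)} = 3$ ($c{\left(D \right)} = 2 \cdot 5 \left(-2 + 2\right) + 3 = 2 \cdot 5 \cdot 0 + 3 = 0 + 3 = 3$)
$x{\left(G,Z \right)} = 3$
$\left(x{\left(10,-9 \right)} + 392\right)^{2} = \left(3 + 392\right)^{2} = 395^{2} = 156025$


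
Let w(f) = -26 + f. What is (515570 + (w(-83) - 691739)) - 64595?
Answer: -240873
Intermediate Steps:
(515570 + (w(-83) - 691739)) - 64595 = (515570 + ((-26 - 83) - 691739)) - 64595 = (515570 + (-109 - 691739)) - 64595 = (515570 - 691848) - 64595 = -176278 - 64595 = -240873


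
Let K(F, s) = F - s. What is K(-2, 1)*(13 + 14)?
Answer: -81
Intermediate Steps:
K(-2, 1)*(13 + 14) = (-2 - 1*1)*(13 + 14) = (-2 - 1)*27 = -3*27 = -81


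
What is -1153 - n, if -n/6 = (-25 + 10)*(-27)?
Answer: 1277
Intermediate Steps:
n = -2430 (n = -6*(-25 + 10)*(-27) = -(-90)*(-27) = -6*405 = -2430)
-1153 - n = -1153 - 1*(-2430) = -1153 + 2430 = 1277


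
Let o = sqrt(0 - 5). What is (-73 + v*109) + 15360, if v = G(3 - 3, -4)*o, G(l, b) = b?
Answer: 15287 - 436*I*sqrt(5) ≈ 15287.0 - 974.93*I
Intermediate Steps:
o = I*sqrt(5) (o = sqrt(-5) = I*sqrt(5) ≈ 2.2361*I)
v = -4*I*sqrt(5) ≈ -8.9443*I
(-73 + v*109) + 15360 = (-73 - 4*I*sqrt(5)*109) + 15360 = (-73 - 436*I*sqrt(5)) + 15360 = 15287 - 436*I*sqrt(5)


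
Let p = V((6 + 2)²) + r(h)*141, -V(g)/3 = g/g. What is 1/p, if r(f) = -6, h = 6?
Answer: -1/849 ≈ -0.0011779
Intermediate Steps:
V(g) = -3 (V(g) = -3*g/g = -3*1 = -3)
p = -849 (p = -3 - 6*141 = -3 - 846 = -849)
1/p = 1/(-849) = -1/849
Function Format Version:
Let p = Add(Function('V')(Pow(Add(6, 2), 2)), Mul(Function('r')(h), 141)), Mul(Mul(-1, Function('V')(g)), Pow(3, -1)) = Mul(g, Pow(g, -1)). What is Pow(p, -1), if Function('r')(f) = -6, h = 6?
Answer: Rational(-1, 849) ≈ -0.0011779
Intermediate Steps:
Function('V')(g) = -3 (Function('V')(g) = Mul(-3, Mul(g, Pow(g, -1))) = Mul(-3, 1) = -3)
p = -849 (p = Add(-3, Mul(-6, 141)) = Add(-3, -846) = -849)
Pow(p, -1) = Pow(-849, -1) = Rational(-1, 849)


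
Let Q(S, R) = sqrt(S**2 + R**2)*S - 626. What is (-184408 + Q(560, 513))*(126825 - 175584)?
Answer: 9022072806 - 27305040*sqrt(576769) ≈ -1.1715e+10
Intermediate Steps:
Q(S, R) = -626 + S*sqrt(R**2 + S**2) (Q(S, R) = sqrt(R**2 + S**2)*S - 626 = S*sqrt(R**2 + S**2) - 626 = -626 + S*sqrt(R**2 + S**2))
(-184408 + Q(560, 513))*(126825 - 175584) = (-184408 + (-626 + 560*sqrt(513**2 + 560**2)))*(126825 - 175584) = (-184408 + (-626 + 560*sqrt(263169 + 313600)))*(-48759) = (-184408 + (-626 + 560*sqrt(576769)))*(-48759) = (-185034 + 560*sqrt(576769))*(-48759) = 9022072806 - 27305040*sqrt(576769)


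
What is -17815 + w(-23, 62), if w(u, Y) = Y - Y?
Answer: -17815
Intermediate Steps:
w(u, Y) = 0
-17815 + w(-23, 62) = -17815 + 0 = -17815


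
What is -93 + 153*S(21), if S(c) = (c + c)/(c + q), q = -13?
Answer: 2841/4 ≈ 710.25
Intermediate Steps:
S(c) = 2*c/(-13 + c) (S(c) = (c + c)/(c - 13) = (2*c)/(-13 + c) = 2*c/(-13 + c))
-93 + 153*S(21) = -93 + 153*(2*21/(-13 + 21)) = -93 + 153*(2*21/8) = -93 + 153*(2*21*(1/8)) = -93 + 153*(21/4) = -93 + 3213/4 = 2841/4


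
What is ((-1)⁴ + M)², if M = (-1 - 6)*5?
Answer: 1156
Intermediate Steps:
M = -35 (M = -7*5 = -35)
((-1)⁴ + M)² = ((-1)⁴ - 35)² = (1 - 35)² = (-34)² = 1156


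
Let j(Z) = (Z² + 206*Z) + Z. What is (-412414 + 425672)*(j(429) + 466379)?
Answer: 9800618534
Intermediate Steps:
j(Z) = Z² + 207*Z
(-412414 + 425672)*(j(429) + 466379) = (-412414 + 425672)*(429*(207 + 429) + 466379) = 13258*(429*636 + 466379) = 13258*(272844 + 466379) = 13258*739223 = 9800618534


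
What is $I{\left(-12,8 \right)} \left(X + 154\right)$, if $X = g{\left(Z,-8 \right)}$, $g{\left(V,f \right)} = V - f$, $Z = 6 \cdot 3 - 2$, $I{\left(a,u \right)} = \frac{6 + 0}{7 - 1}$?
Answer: $178$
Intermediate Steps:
$I{\left(a,u \right)} = 1$ ($I{\left(a,u \right)} = \frac{6}{6} = 6 \cdot \frac{1}{6} = 1$)
$Z = 16$ ($Z = 18 - 2 = 16$)
$X = 24$ ($X = 16 - -8 = 16 + 8 = 24$)
$I{\left(-12,8 \right)} \left(X + 154\right) = 1 \left(24 + 154\right) = 1 \cdot 178 = 178$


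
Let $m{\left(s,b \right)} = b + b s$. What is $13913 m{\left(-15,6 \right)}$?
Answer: $-1168692$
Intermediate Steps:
$13913 m{\left(-15,6 \right)} = 13913 \cdot 6 \left(1 - 15\right) = 13913 \cdot 6 \left(-14\right) = 13913 \left(-84\right) = -1168692$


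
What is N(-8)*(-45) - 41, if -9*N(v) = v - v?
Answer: -41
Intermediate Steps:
N(v) = 0 (N(v) = -(v - v)/9 = -1/9*0 = 0)
N(-8)*(-45) - 41 = 0*(-45) - 41 = 0 - 41 = -41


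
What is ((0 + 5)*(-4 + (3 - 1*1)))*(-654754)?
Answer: 6547540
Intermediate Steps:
((0 + 5)*(-4 + (3 - 1*1)))*(-654754) = (5*(-4 + (3 - 1)))*(-654754) = (5*(-4 + 2))*(-654754) = (5*(-2))*(-654754) = -10*(-654754) = 6547540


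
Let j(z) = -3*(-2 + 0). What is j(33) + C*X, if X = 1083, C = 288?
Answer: 311910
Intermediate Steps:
j(z) = 6 (j(z) = -3*(-2) = 6)
j(33) + C*X = 6 + 288*1083 = 6 + 311904 = 311910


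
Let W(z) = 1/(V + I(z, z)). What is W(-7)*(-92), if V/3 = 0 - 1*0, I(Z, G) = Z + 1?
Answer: 46/3 ≈ 15.333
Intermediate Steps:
I(Z, G) = 1 + Z
V = 0 (V = 3*(0 - 1*0) = 3*(0 + 0) = 3*0 = 0)
W(z) = 1/(1 + z) (W(z) = 1/(0 + (1 + z)) = 1/(1 + z))
W(-7)*(-92) = -92/(1 - 7) = -92/(-6) = -⅙*(-92) = 46/3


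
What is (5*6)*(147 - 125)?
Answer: 660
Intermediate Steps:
(5*6)*(147 - 125) = 30*22 = 660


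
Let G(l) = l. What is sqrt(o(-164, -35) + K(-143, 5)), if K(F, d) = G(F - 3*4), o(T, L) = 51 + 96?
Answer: 2*I*sqrt(2) ≈ 2.8284*I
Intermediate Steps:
o(T, L) = 147
K(F, d) = -12 + F (K(F, d) = F - 3*4 = F - 12 = -12 + F)
sqrt(o(-164, -35) + K(-143, 5)) = sqrt(147 + (-12 - 143)) = sqrt(147 - 155) = sqrt(-8) = 2*I*sqrt(2)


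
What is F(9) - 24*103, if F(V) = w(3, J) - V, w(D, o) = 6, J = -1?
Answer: -2475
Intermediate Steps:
F(V) = 6 - V
F(9) - 24*103 = (6 - 1*9) - 24*103 = (6 - 9) - 2472 = -3 - 2472 = -2475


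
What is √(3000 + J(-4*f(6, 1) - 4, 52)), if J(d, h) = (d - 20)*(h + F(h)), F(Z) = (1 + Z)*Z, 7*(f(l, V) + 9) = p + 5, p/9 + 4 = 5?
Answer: 2*√3558 ≈ 119.30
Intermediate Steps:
p = 9 (p = -36 + 9*5 = -36 + 45 = 9)
f(l, V) = -7 (f(l, V) = -9 + (9 + 5)/7 = -9 + (⅐)*14 = -9 + 2 = -7)
F(Z) = Z*(1 + Z)
J(d, h) = (-20 + d)*(h + h*(1 + h)) (J(d, h) = (d - 20)*(h + h*(1 + h)) = (-20 + d)*(h + h*(1 + h)))
√(3000 + J(-4*f(6, 1) - 4, 52)) = √(3000 + 52*(-40 + (-4*(-7) - 4) - 20*52 + (-4*(-7) - 4)*(1 + 52))) = √(3000 + 52*(-40 + (28 - 4) - 1040 + (28 - 4)*53)) = √(3000 + 52*(-40 + 24 - 1040 + 24*53)) = √(3000 + 52*(-40 + 24 - 1040 + 1272)) = √(3000 + 52*216) = √(3000 + 11232) = √14232 = 2*√3558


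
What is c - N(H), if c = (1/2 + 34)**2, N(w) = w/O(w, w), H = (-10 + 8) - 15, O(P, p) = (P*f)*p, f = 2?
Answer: 80939/68 ≈ 1190.3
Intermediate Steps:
O(P, p) = 2*P*p (O(P, p) = (P*2)*p = (2*P)*p = 2*P*p)
H = -17 (H = -2 - 15 = -17)
N(w) = 1/(2*w) (N(w) = w/((2*w*w)) = w/((2*w**2)) = w*(1/(2*w**2)) = 1/(2*w))
c = 4761/4 (c = (1/2 + 34)**2 = (69/2)**2 = 4761/4 ≈ 1190.3)
c - N(H) = 4761/4 - 1/(2*(-17)) = 4761/4 - (-1)/(2*17) = 4761/4 - 1*(-1/34) = 4761/4 + 1/34 = 80939/68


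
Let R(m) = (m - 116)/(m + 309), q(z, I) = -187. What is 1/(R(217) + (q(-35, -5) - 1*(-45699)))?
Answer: 526/23939413 ≈ 2.1972e-5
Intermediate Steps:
R(m) = (-116 + m)/(309 + m)
1/(R(217) + (q(-35, -5) - 1*(-45699))) = 1/((-116 + 217)/(309 + 217) + (-187 - 1*(-45699))) = 1/(101/526 + (-187 + 45699)) = 1/((1/526)*101 + 45512) = 1/(101/526 + 45512) = 1/(23939413/526) = 526/23939413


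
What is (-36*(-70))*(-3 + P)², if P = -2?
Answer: 63000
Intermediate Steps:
(-36*(-70))*(-3 + P)² = (-36*(-70))*(-3 - 2)² = 2520*(-5)² = 2520*25 = 63000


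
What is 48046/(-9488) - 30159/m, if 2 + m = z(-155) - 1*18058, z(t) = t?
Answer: -294504649/86411960 ≈ -3.4081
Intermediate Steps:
m = -18215 (m = -2 + (-155 - 1*18058) = -2 + (-155 - 18058) = -2 - 18213 = -18215)
48046/(-9488) - 30159/m = 48046/(-9488) - 30159/(-18215) = 48046*(-1/9488) - 30159*(-1/18215) = -24023/4744 + 30159/18215 = -294504649/86411960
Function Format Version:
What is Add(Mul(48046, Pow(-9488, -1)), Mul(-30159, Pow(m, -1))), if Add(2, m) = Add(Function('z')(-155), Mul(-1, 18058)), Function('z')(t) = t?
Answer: Rational(-294504649, 86411960) ≈ -3.4081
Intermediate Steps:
m = -18215 (m = Add(-2, Add(-155, Mul(-1, 18058))) = Add(-2, Add(-155, -18058)) = Add(-2, -18213) = -18215)
Add(Mul(48046, Pow(-9488, -1)), Mul(-30159, Pow(m, -1))) = Add(Mul(48046, Pow(-9488, -1)), Mul(-30159, Pow(-18215, -1))) = Add(Mul(48046, Rational(-1, 9488)), Mul(-30159, Rational(-1, 18215))) = Add(Rational(-24023, 4744), Rational(30159, 18215)) = Rational(-294504649, 86411960)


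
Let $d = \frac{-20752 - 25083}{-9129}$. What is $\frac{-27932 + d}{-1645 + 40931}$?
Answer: $- \frac{254945393}{358641894} \approx -0.71086$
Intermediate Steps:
$d = \frac{45835}{9129}$ ($d = \left(-20752 - 25083\right) \left(- \frac{1}{9129}\right) = \left(-45835\right) \left(- \frac{1}{9129}\right) = \frac{45835}{9129} \approx 5.0208$)
$\frac{-27932 + d}{-1645 + 40931} = \frac{-27932 + \frac{45835}{9129}}{-1645 + 40931} = - \frac{254945393}{9129 \cdot 39286} = \left(- \frac{254945393}{9129}\right) \frac{1}{39286} = - \frac{254945393}{358641894}$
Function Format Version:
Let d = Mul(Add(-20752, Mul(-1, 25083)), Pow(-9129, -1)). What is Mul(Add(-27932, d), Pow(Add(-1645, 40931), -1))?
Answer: Rational(-254945393, 358641894) ≈ -0.71086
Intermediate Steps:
d = Rational(45835, 9129) (d = Mul(Add(-20752, -25083), Rational(-1, 9129)) = Mul(-45835, Rational(-1, 9129)) = Rational(45835, 9129) ≈ 5.0208)
Mul(Add(-27932, d), Pow(Add(-1645, 40931), -1)) = Mul(Add(-27932, Rational(45835, 9129)), Pow(Add(-1645, 40931), -1)) = Mul(Rational(-254945393, 9129), Pow(39286, -1)) = Mul(Rational(-254945393, 9129), Rational(1, 39286)) = Rational(-254945393, 358641894)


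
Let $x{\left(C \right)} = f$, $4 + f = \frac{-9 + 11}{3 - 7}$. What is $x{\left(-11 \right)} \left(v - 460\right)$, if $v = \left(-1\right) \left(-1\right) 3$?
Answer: $\frac{4113}{2} \approx 2056.5$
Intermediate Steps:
$v = 3$ ($v = 1 \cdot 3 = 3$)
$f = - \frac{9}{2}$ ($f = -4 + \frac{-9 + 11}{3 - 7} = -4 + \frac{2}{-4} = -4 + 2 \left(- \frac{1}{4}\right) = -4 - \frac{1}{2} = - \frac{9}{2} \approx -4.5$)
$x{\left(C \right)} = - \frac{9}{2}$
$x{\left(-11 \right)} \left(v - 460\right) = - \frac{9 \left(3 - 460\right)}{2} = \left(- \frac{9}{2}\right) \left(-457\right) = \frac{4113}{2}$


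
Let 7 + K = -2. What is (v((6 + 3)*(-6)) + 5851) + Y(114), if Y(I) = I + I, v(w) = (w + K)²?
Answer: 10048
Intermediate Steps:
K = -9 (K = -7 - 2 = -9)
v(w) = (-9 + w)² (v(w) = (w - 9)² = (-9 + w)²)
Y(I) = 2*I
(v((6 + 3)*(-6)) + 5851) + Y(114) = ((-9 + (6 + 3)*(-6))² + 5851) + 2*114 = ((-9 + 9*(-6))² + 5851) + 228 = ((-9 - 54)² + 5851) + 228 = ((-63)² + 5851) + 228 = (3969 + 5851) + 228 = 9820 + 228 = 10048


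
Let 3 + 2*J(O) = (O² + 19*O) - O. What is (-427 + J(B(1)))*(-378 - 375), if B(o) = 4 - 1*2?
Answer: 615201/2 ≈ 3.0760e+5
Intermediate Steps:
B(o) = 2 (B(o) = 4 - 2 = 2)
J(O) = -3/2 + O²/2 + 9*O (J(O) = -3/2 + ((O² + 19*O) - O)/2 = -3/2 + (O² + 18*O)/2 = -3/2 + (O²/2 + 9*O) = -3/2 + O²/2 + 9*O)
(-427 + J(B(1)))*(-378 - 375) = (-427 + (-3/2 + (½)*2² + 9*2))*(-378 - 375) = (-427 + (-3/2 + (½)*4 + 18))*(-753) = (-427 + (-3/2 + 2 + 18))*(-753) = (-427 + 37/2)*(-753) = -817/2*(-753) = 615201/2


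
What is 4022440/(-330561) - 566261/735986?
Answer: -43118401757/3332716002 ≈ -12.938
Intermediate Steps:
4022440/(-330561) - 566261/735986 = 4022440*(-1/330561) - 566261*1/735986 = -4022440/330561 - 7757/10082 = -43118401757/3332716002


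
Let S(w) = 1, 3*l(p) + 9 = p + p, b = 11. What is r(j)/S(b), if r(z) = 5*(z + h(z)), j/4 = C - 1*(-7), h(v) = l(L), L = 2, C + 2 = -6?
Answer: -85/3 ≈ -28.333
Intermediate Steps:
C = -8 (C = -2 - 6 = -8)
l(p) = -3 + 2*p/3 (l(p) = -3 + (p + p)/3 = -3 + (2*p)/3 = -3 + 2*p/3)
h(v) = -5/3 (h(v) = -3 + (2/3)*2 = -3 + 4/3 = -5/3)
j = -4 (j = 4*(-8 - 1*(-7)) = 4*(-8 + 7) = 4*(-1) = -4)
r(z) = -25/3 + 5*z (r(z) = 5*(z - 5/3) = 5*(-5/3 + z) = -25/3 + 5*z)
r(j)/S(b) = (-25/3 + 5*(-4))/1 = (-25/3 - 20)*1 = -85/3*1 = -85/3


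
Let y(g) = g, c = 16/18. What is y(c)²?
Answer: 64/81 ≈ 0.79012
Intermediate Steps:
c = 8/9 (c = 16*(1/18) = 8/9 ≈ 0.88889)
y(c)² = (8/9)² = 64/81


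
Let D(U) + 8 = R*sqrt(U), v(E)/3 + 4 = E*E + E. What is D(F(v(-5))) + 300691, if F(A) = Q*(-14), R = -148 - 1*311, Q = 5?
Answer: 300683 - 459*I*sqrt(70) ≈ 3.0068e+5 - 3840.3*I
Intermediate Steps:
R = -459 (R = -148 - 311 = -459)
v(E) = -12 + 3*E + 3*E**2 (v(E) = -12 + 3*(E*E + E) = -12 + 3*(E**2 + E) = -12 + 3*(E + E**2) = -12 + (3*E + 3*E**2) = -12 + 3*E + 3*E**2)
F(A) = -70 (F(A) = 5*(-14) = -70)
D(U) = -8 - 459*sqrt(U)
D(F(v(-5))) + 300691 = (-8 - 459*I*sqrt(70)) + 300691 = 300683 - 459*I*sqrt(70)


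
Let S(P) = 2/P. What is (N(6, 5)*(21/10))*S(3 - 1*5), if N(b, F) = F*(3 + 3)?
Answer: -63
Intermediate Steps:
N(b, F) = 6*F (N(b, F) = F*6 = 6*F)
(N(6, 5)*(21/10))*S(3 - 1*5) = ((6*5)*(21/10))*(2/(3 - 1*5)) = (30*(21*(1/10)))*(2/(3 - 5)) = (30*(21/10))*(2/(-2)) = 63*(2*(-1/2)) = 63*(-1) = -63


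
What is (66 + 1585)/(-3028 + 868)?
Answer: -1651/2160 ≈ -0.76435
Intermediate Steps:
(66 + 1585)/(-3028 + 868) = 1651/(-2160) = 1651*(-1/2160) = -1651/2160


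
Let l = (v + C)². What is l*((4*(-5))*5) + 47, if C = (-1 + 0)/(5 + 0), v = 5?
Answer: -2257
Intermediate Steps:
C = -⅕ (C = -1/5 = -1*⅕ = -⅕ ≈ -0.20000)
l = 576/25 (l = (5 - ⅕)² = (24/5)² = 576/25 ≈ 23.040)
l*((4*(-5))*5) + 47 = 576*((4*(-5))*5)/25 + 47 = 576*(-20*5)/25 + 47 = (576/25)*(-100) + 47 = -2304 + 47 = -2257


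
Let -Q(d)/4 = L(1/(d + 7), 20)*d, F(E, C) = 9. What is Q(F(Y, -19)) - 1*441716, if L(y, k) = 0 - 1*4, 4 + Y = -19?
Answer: -441572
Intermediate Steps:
Y = -23 (Y = -4 - 19 = -23)
L(y, k) = -4 (L(y, k) = 0 - 4 = -4)
Q(d) = 16*d (Q(d) = -(-16)*d = 16*d)
Q(F(Y, -19)) - 1*441716 = 16*9 - 1*441716 = 144 - 441716 = -441572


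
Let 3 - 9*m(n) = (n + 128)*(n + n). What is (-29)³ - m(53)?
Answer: -200318/9 ≈ -22258.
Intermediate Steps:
m(n) = ⅓ - 2*n*(128 + n)/9 (m(n) = ⅓ - (n + 128)*(n + n)/9 = ⅓ - (128 + n)*2*n/9 = ⅓ - 2*n*(128 + n)/9)
(-29)³ - m(53) = (-29)³ - (⅓ - 256/9*53 - 2/9*53²) = -24389 - (⅓ - 13568/9 - 2/9*2809) = -24389 - (⅓ - 13568/9 - 5618/9) = -24389 - 1*(-19183/9) = -24389 + 19183/9 = -200318/9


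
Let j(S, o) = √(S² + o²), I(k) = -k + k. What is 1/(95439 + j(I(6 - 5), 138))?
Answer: 1/95577 ≈ 1.0463e-5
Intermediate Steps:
I(k) = 0
1/(95439 + j(I(6 - 5), 138)) = 1/(95439 + √(0² + 138²)) = 1/(95439 + √(0 + 19044)) = 1/(95439 + √19044) = 1/(95439 + 138) = 1/95577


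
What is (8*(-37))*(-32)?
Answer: 9472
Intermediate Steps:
(8*(-37))*(-32) = -296*(-32) = 9472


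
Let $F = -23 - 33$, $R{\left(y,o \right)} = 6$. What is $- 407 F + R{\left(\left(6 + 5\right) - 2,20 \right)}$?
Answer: $22798$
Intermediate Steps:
$F = -56$ ($F = -23 - 33 = -56$)
$- 407 F + R{\left(\left(6 + 5\right) - 2,20 \right)} = \left(-407\right) \left(-56\right) + 6 = 22792 + 6 = 22798$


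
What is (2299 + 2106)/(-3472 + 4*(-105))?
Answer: -4405/3892 ≈ -1.1318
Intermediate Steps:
(2299 + 2106)/(-3472 + 4*(-105)) = 4405/(-3472 - 420) = 4405/(-3892) = 4405*(-1/3892) = -4405/3892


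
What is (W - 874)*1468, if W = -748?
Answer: -2381096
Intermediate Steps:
(W - 874)*1468 = (-748 - 874)*1468 = -1622*1468 = -2381096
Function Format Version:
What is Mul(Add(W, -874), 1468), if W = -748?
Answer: -2381096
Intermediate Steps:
Mul(Add(W, -874), 1468) = Mul(Add(-748, -874), 1468) = Mul(-1622, 1468) = -2381096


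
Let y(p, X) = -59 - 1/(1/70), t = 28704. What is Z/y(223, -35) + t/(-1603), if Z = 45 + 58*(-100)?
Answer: 5522449/206787 ≈ 26.706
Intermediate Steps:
y(p, X) = -129 (y(p, X) = -59 - 1/1/70 = -59 - 1*70 = -59 - 70 = -129)
Z = -5755 (Z = 45 - 5800 = -5755)
Z/y(223, -35) + t/(-1603) = -5755/(-129) + 28704/(-1603) = -5755*(-1/129) + 28704*(-1/1603) = 5755/129 - 28704/1603 = 5522449/206787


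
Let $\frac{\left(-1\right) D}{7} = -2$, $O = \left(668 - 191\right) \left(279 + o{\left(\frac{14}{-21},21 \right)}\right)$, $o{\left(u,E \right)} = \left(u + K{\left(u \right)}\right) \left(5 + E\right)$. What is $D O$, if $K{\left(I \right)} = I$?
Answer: $1631658$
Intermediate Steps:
$o{\left(u,E \right)} = 2 u \left(5 + E\right)$ ($o{\left(u,E \right)} = \left(u + u\right) \left(5 + E\right) = 2 u \left(5 + E\right)$)
$O = 116547$ ($O = \left(668 - 191\right) \left(279 + 2 \frac{14}{-21} \left(5 + 21\right)\right) = 477 \left(279 + 2 \cdot 14 \left(- \frac{1}{21}\right) 26\right) = 477 \left(279 + 2 \left(- \frac{2}{3}\right) 26\right) = 477 \left(279 - \frac{104}{3}\right) = 477 \cdot \frac{733}{3} = 116547$)
$D = 14$ ($D = \left(-7\right) \left(-2\right) = 14$)
$D O = 14 \cdot 116547 = 1631658$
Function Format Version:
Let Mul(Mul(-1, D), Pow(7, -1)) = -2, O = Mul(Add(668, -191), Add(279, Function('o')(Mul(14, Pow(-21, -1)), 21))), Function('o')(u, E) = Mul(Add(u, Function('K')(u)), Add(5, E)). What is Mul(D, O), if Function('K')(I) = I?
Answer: 1631658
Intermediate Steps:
Function('o')(u, E) = Mul(2, u, Add(5, E)) (Function('o')(u, E) = Mul(Add(u, u), Add(5, E)) = Mul(Mul(2, u), Add(5, E)) = Mul(2, u, Add(5, E)))
O = 116547 (O = Mul(Add(668, -191), Add(279, Mul(2, Mul(14, Pow(-21, -1)), Add(5, 21)))) = Mul(477, Add(279, Mul(2, Mul(14, Rational(-1, 21)), 26))) = Mul(477, Add(279, Mul(2, Rational(-2, 3), 26))) = Mul(477, Add(279, Rational(-104, 3))) = Mul(477, Rational(733, 3)) = 116547)
D = 14 (D = Mul(-7, -2) = 14)
Mul(D, O) = Mul(14, 116547) = 1631658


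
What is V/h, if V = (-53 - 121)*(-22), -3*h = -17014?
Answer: 5742/8507 ≈ 0.67497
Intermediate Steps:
h = 17014/3 (h = -⅓*(-17014) = 17014/3 ≈ 5671.3)
V = 3828 (V = -174*(-22) = 3828)
V/h = 3828/(17014/3) = 3828*(3/17014) = 5742/8507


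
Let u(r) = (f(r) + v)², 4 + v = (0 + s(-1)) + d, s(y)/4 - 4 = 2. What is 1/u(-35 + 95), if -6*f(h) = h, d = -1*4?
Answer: 1/36 ≈ 0.027778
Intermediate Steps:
s(y) = 24 (s(y) = 16 + 4*2 = 16 + 8 = 24)
d = -4
v = 16 (v = -4 + ((0 + 24) - 4) = -4 + (24 - 4) = -4 + 20 = 16)
f(h) = -h/6
u(r) = (16 - r/6)² (u(r) = (-r/6 + 16)² = (16 - r/6)²)
1/u(-35 + 95) = 1/((-96 + (-35 + 95))²/36) = 1/((-96 + 60)²/36) = 1/((1/36)*(-36)²) = 1/((1/36)*1296) = 1/36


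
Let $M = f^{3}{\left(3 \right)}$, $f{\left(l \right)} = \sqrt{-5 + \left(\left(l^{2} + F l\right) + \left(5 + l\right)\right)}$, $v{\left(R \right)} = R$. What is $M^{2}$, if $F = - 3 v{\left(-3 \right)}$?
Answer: $59319$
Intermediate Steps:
$F = 9$ ($F = \left(-3\right) \left(-3\right) = 9$)
$f{\left(l \right)} = \sqrt{l^{2} + 10 l}$ ($f{\left(l \right)} = \sqrt{-5 + \left(\left(l^{2} + 9 l\right) + \left(5 + l\right)\right)} = \sqrt{-5 + \left(5 + l^{2} + 10 l\right)} = \sqrt{l^{2} + 10 l}$)
$M = 39 \sqrt{39}$ ($M = \left(\sqrt{3 \left(10 + 3\right)}\right)^{3} = \left(\sqrt{3 \cdot 13}\right)^{3} = \left(\sqrt{39}\right)^{3} = 39 \sqrt{39} \approx 243.55$)
$M^{2} = \left(39 \sqrt{39}\right)^{2} = 59319$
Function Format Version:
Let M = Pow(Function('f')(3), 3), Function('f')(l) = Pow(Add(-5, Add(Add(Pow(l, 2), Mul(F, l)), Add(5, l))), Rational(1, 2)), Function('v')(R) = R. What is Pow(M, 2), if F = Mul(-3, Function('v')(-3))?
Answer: 59319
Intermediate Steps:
F = 9 (F = Mul(-3, -3) = 9)
Function('f')(l) = Pow(Add(Pow(l, 2), Mul(10, l)), Rational(1, 2)) (Function('f')(l) = Pow(Add(-5, Add(Add(Pow(l, 2), Mul(9, l)), Add(5, l))), Rational(1, 2)) = Pow(Add(-5, Add(5, Pow(l, 2), Mul(10, l))), Rational(1, 2)) = Pow(Add(Pow(l, 2), Mul(10, l)), Rational(1, 2)))
M = Mul(39, Pow(39, Rational(1, 2))) (M = Pow(Pow(Mul(3, Add(10, 3)), Rational(1, 2)), 3) = Pow(Pow(Mul(3, 13), Rational(1, 2)), 3) = Pow(Pow(39, Rational(1, 2)), 3) = Mul(39, Pow(39, Rational(1, 2))) ≈ 243.55)
Pow(M, 2) = Pow(Mul(39, Pow(39, Rational(1, 2))), 2) = 59319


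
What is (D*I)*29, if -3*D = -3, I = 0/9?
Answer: 0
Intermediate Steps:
I = 0 (I = 0*(⅑) = 0)
D = 1 (D = -⅓*(-3) = 1)
(D*I)*29 = (1*0)*29 = 0*29 = 0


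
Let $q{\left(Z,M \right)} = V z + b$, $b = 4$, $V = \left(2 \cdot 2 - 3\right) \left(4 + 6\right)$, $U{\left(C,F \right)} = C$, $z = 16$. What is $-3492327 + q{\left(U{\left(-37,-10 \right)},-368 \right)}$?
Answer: $-3492163$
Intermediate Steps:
$V = 10$ ($V = \left(4 - 3\right) 10 = 1 \cdot 10 = 10$)
$q{\left(Z,M \right)} = 164$ ($q{\left(Z,M \right)} = 10 \cdot 16 + 4 = 160 + 4 = 164$)
$-3492327 + q{\left(U{\left(-37,-10 \right)},-368 \right)} = -3492327 + 164 = -3492163$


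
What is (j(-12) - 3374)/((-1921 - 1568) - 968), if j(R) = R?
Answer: 3386/4457 ≈ 0.75970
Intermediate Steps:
(j(-12) - 3374)/((-1921 - 1568) - 968) = (-12 - 3374)/((-1921 - 1568) - 968) = -3386/(-3489 - 968) = -3386/(-4457) = -3386*(-1/4457) = 3386/4457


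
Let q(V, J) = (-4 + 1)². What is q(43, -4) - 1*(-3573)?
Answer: 3582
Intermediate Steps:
q(V, J) = 9 (q(V, J) = (-3)² = 9)
q(43, -4) - 1*(-3573) = 9 - 1*(-3573) = 9 + 3573 = 3582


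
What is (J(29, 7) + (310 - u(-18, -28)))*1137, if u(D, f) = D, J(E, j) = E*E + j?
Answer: 1337112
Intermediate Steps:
J(E, j) = j + E**2 (J(E, j) = E**2 + j = j + E**2)
(J(29, 7) + (310 - u(-18, -28)))*1137 = ((7 + 29**2) + (310 - 1*(-18)))*1137 = ((7 + 841) + (310 + 18))*1137 = (848 + 328)*1137 = 1176*1137 = 1337112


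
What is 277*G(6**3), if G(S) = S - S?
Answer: 0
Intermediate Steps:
G(S) = 0
277*G(6**3) = 277*0 = 0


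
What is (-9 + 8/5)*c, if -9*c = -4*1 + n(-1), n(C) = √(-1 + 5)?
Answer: -74/45 ≈ -1.6444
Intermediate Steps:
n(C) = 2 (n(C) = √4 = 2)
c = 2/9 (c = -(-4*1 + 2)/9 = -(-4 + 2)/9 = -⅑*(-2) = 2/9 ≈ 0.22222)
(-9 + 8/5)*c = (-9 + 8/5)*(2/9) = -37/5*2/9 = -74/45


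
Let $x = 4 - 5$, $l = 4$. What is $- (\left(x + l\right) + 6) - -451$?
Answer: $442$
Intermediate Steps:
$x = -1$
$- (\left(x + l\right) + 6) - -451 = - (\left(-1 + 4\right) + 6) - -451 = - (3 + 6) + 451 = \left(-1\right) 9 + 451 = -9 + 451 = 442$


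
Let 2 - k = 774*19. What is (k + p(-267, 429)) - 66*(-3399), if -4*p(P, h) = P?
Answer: 838787/4 ≈ 2.0970e+5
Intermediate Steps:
p(P, h) = -P/4
k = -14704 (k = 2 - 774*19 = 2 - 1*14706 = 2 - 14706 = -14704)
(k + p(-267, 429)) - 66*(-3399) = (-14704 - ¼*(-267)) - 66*(-3399) = (-14704 + 267/4) + 224334 = -58549/4 + 224334 = 838787/4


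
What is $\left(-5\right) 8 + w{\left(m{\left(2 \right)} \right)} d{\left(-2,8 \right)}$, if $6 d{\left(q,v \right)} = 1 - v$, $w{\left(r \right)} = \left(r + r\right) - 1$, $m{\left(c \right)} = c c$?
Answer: $- \frac{289}{6} \approx -48.167$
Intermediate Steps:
$m{\left(c \right)} = c^{2}$
$w{\left(r \right)} = -1 + 2 r$ ($w{\left(r \right)} = 2 r - 1 = -1 + 2 r$)
$d{\left(q,v \right)} = \frac{1}{6} - \frac{v}{6}$ ($d{\left(q,v \right)} = \frac{1 - v}{6} = \frac{1}{6} - \frac{v}{6}$)
$\left(-5\right) 8 + w{\left(m{\left(2 \right)} \right)} d{\left(-2,8 \right)} = \left(-5\right) 8 + \left(-1 + 2 \cdot 2^{2}\right) \left(\frac{1}{6} - \frac{4}{3}\right) = -40 + \left(-1 + 2 \cdot 4\right) \left(\frac{1}{6} - \frac{4}{3}\right) = -40 + \left(-1 + 8\right) \left(- \frac{7}{6}\right) = -40 + 7 \left(- \frac{7}{6}\right) = -40 - \frac{49}{6} = - \frac{289}{6}$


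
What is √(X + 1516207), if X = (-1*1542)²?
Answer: √3893971 ≈ 1973.3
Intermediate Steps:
X = 2377764 (X = (-1542)² = 2377764)
√(X + 1516207) = √(2377764 + 1516207) = √3893971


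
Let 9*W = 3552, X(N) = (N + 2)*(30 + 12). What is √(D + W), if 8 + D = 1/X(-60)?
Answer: √63736519/406 ≈ 19.664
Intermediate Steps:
X(N) = 84 + 42*N (X(N) = (2 + N)*42 = 84 + 42*N)
D = -19489/2436 (D = -8 + 1/(84 + 42*(-60)) = -8 + 1/(84 - 2520) = -8 + 1/(-2436) = -8 - 1/2436 = -19489/2436 ≈ -8.0004)
W = 1184/3 (W = (⅑)*3552 = 1184/3 ≈ 394.67)
√(D + W) = √(-19489/2436 + 1184/3) = √(313973/812) = √63736519/406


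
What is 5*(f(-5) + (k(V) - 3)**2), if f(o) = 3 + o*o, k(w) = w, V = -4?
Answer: 385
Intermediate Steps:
f(o) = 3 + o**2
5*(f(-5) + (k(V) - 3)**2) = 5*((3 + (-5)**2) + (-4 - 3)**2) = 5*((3 + 25) + (-7)**2) = 5*(28 + 49) = 5*77 = 385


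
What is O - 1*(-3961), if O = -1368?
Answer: 2593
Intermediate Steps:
O - 1*(-3961) = -1368 - 1*(-3961) = -1368 + 3961 = 2593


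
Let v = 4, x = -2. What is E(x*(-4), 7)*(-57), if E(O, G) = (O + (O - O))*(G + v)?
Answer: -5016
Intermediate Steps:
E(O, G) = O*(4 + G) (E(O, G) = (O + (O - O))*(G + 4) = (O + 0)*(4 + G) = O*(4 + G))
E(x*(-4), 7)*(-57) = ((-2*(-4))*(4 + 7))*(-57) = (8*11)*(-57) = 88*(-57) = -5016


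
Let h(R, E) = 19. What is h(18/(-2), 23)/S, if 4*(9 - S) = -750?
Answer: 38/393 ≈ 0.096692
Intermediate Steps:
S = 393/2 (S = 9 - ¼*(-750) = 9 + 375/2 = 393/2 ≈ 196.50)
h(18/(-2), 23)/S = 19/(393/2) = 19*(2/393) = 38/393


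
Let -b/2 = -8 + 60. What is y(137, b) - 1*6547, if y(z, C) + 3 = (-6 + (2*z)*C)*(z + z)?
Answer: -7816098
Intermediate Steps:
b = -104 (b = -2*(-8 + 60) = -2*52 = -104)
y(z, C) = -3 + 2*z*(-6 + 2*C*z) (y(z, C) = -3 + (-6 + (2*z)*C)*(z + z) = -3 + (-6 + 2*C*z)*(2*z) = -3 + 2*z*(-6 + 2*C*z))
y(137, b) - 1*6547 = (-3 - 12*137 + 4*(-104)*137**2) - 1*6547 = (-3 - 1644 + 4*(-104)*18769) - 6547 = (-3 - 1644 - 7807904) - 6547 = -7809551 - 6547 = -7816098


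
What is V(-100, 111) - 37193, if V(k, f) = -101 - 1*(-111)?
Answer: -37183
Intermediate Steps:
V(k, f) = 10 (V(k, f) = -101 + 111 = 10)
V(-100, 111) - 37193 = 10 - 37193 = -37183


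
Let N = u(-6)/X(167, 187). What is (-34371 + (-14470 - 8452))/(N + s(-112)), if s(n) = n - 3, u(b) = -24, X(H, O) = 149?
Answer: 8536657/17159 ≈ 497.50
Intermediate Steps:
s(n) = -3 + n
N = -24/149 ≈ -0.16107
(-34371 + (-14470 - 8452))/(N + s(-112)) = (-34371 + (-14470 - 8452))/(-24/149 + (-3 - 112)) = (-34371 - 22922)/(-24/149 - 115) = -57293/(-17159/149) = -57293*(-149/17159) = 8536657/17159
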